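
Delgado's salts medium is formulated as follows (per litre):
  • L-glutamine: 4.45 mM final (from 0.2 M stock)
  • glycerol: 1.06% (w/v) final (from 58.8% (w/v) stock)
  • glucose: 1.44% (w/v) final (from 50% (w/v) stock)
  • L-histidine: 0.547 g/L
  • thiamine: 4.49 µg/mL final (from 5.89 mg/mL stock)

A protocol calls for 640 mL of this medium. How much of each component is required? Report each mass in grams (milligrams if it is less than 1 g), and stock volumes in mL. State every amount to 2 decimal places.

L-glutamine 14.24 mL; glycerol 11.54 mL; glucose 18.43 mL; L-histidine 350.08 mg; thiamine 0.49 mL

Target volume = 640 mL = 0.64 L.
L-glutamine: V = C2·V2/C1 = 4.45 mM × 640 mL ÷ 200 mM = 14.24 mL
glycerol: V = C2·V2/C1 = 1.06% ÷ 58.8% × 640 mL = 11.54 mL
glucose: dilute stock: 1.44% ÷ 50% × 640 mL = 18.43 mL
L-histidine: 0.547 g/L × 0.64 L = 0.35008 g = 350.08 mg
thiamine: V = C2·V2/C1 = 4.49 µg/mL × 640 mL ÷ 5890 µg/mL = 0.49 mL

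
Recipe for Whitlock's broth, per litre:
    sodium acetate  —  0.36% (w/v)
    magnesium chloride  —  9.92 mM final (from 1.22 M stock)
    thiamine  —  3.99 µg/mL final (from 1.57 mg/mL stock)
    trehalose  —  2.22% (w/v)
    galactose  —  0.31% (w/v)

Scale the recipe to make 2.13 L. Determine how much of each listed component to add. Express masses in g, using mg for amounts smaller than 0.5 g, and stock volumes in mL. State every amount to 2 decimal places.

sodium acetate 7.67 g; magnesium chloride 17.32 mL; thiamine 5.41 mL; trehalose 47.29 g; galactose 6.60 g

Scale factor relative to 1 L: 2.13.
sodium acetate: 0.36% w/v = 3.6 g/L → 3.6 × 2.13 L = 7.67 g
magnesium chloride: C1V1 = C2V2 → 9.92 mM × 2130 mL ÷ 1220 mM = 17.32 mL
thiamine: C1V1 = C2V2 → 3.99 µg/mL × 2130 mL ÷ 1570 µg/mL = 5.41 mL
trehalose: 2.22% w/v = 22.2 g/L → 22.2 × 2.13 L = 47.29 g
galactose: 0.31 g per 100 mL × 2130 mL ÷ 100 = 6.60 g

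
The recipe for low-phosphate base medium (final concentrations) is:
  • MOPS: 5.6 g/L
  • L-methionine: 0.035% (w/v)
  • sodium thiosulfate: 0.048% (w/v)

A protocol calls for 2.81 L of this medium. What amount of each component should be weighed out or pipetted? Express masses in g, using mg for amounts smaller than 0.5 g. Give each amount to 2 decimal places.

Working volume: 2.81 L.
MOPS: 5.6 g/L × 2.81 L = 15.74 g
L-methionine: 0.035% w/v = 0.35 g/L → 0.35 × 2.81 L = 0.98 g
sodium thiosulfate: 0.048% w/v = 0.48 g/L → 0.48 × 2.81 L = 1.35 g

MOPS 15.74 g; L-methionine 0.98 g; sodium thiosulfate 1.35 g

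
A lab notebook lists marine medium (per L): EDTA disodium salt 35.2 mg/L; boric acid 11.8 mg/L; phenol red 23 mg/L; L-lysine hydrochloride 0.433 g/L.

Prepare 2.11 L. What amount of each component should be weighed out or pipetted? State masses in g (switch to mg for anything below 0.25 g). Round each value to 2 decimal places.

Scale factor relative to 1 L: 2.11.
EDTA disodium salt: 35.2 mg/L × 2.11 L = 74.27 mg
boric acid: 11.8 mg/L × 2.11 L = 24.90 mg
phenol red: 23 mg/L × 2.11 L = 48.53 mg
L-lysine hydrochloride: 0.433 g/L × 2.11 L = 0.91 g

EDTA disodium salt 74.27 mg; boric acid 24.90 mg; phenol red 48.53 mg; L-lysine hydrochloride 0.91 g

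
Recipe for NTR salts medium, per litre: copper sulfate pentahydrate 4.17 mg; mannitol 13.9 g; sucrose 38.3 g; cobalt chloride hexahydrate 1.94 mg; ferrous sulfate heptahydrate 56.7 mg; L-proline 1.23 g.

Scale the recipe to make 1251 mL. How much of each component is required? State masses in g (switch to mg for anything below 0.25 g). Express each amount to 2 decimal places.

copper sulfate pentahydrate 5.22 mg; mannitol 17.39 g; sucrose 47.91 g; cobalt chloride hexahydrate 2.43 mg; ferrous sulfate heptahydrate 70.93 mg; L-proline 1.54 g

Scale factor = 1251 mL / 1000 mL = 1.251.
copper sulfate pentahydrate: 4.17 mg × (1251 mL / 1000 mL) = 5.22 mg
mannitol: 13.9 g × (1251 mL / 1000 mL) = 17.39 g
sucrose: 38.3 g × (1251 mL / 1000 mL) = 47.91 g
cobalt chloride hexahydrate: 1.94 mg × (1251 mL / 1000 mL) = 2.43 mg
ferrous sulfate heptahydrate: 56.7 mg × (1251 mL / 1000 mL) = 70.93 mg
L-proline: 1.23 g × (1251 mL / 1000 mL) = 1.54 g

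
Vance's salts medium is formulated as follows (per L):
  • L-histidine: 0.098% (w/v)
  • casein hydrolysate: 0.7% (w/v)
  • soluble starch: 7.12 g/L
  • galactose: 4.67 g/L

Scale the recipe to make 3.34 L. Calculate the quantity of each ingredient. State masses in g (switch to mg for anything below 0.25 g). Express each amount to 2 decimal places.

Working volume: 3.34 L.
L-histidine: 0.098% w/v = 0.98 g/L → 0.98 × 3.34 L = 3.27 g
casein hydrolysate: 0.7 g per 100 mL × 3340 mL ÷ 100 = 23.38 g
soluble starch: 7.12 g/L × 3.34 L = 23.78 g
galactose: 4.67 g/L × 3.34 L = 15.60 g

L-histidine 3.27 g; casein hydrolysate 23.38 g; soluble starch 23.78 g; galactose 15.60 g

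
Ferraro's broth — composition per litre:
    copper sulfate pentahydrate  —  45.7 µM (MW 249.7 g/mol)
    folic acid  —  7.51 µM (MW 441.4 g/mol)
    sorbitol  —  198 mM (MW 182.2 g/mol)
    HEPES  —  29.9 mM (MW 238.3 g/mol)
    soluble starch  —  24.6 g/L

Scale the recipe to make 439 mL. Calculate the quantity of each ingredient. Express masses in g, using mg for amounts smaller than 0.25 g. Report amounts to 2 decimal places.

Target volume = 439 mL = 0.439 L.
copper sulfate pentahydrate: 45.7 µmol/L × 249.7 g/mol × 0.439 L ÷ 1000 = 5.01 mg
folic acid: 7.51 µmol/L × 441.4 g/mol × 0.439 L ÷ 1000 = 1.46 mg
sorbitol: 198 mmol/L × 182.2 g/mol × 0.439 L ÷ 1000 = 15.84 g
HEPES: 29.9 mmol/L × 238.3 g/mol × 0.439 L ÷ 1000 = 3.13 g
soluble starch: 24.6 g/L × 0.439 L = 10.80 g

copper sulfate pentahydrate 5.01 mg; folic acid 1.46 mg; sorbitol 15.84 g; HEPES 3.13 g; soluble starch 10.80 g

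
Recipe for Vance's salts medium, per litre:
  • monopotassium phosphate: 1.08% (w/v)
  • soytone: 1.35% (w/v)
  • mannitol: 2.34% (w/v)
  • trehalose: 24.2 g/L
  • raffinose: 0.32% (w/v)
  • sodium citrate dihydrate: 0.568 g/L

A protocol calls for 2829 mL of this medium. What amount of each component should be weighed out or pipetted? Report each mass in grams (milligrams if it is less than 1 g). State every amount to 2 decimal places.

monopotassium phosphate 30.55 g; soytone 38.19 g; mannitol 66.20 g; trehalose 68.46 g; raffinose 9.05 g; sodium citrate dihydrate 1.61 g

Target volume = 2829 mL = 2.829 L.
monopotassium phosphate: 1.08 g per 100 mL × 2829 mL ÷ 100 = 30.55 g
soytone: 1.35 g per 100 mL × 2829 mL ÷ 100 = 38.19 g
mannitol: 2.34 g per 100 mL × 2829 mL ÷ 100 = 66.20 g
trehalose: 24.2 g/L × 2.829 L = 68.46 g
raffinose: 0.32 g per 100 mL × 2829 mL ÷ 100 = 9.05 g
sodium citrate dihydrate: 0.568 g/L × 2.829 L = 1.61 g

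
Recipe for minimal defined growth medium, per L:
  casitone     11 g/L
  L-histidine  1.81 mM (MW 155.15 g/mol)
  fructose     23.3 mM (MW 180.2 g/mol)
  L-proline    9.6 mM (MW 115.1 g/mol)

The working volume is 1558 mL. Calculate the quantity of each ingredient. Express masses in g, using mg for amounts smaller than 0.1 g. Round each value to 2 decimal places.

Working volume: 1558 mL = 1.558 L.
casitone: 11 g/L × 1.558 L = 17.14 g
L-histidine: 1.81 mmol/L × 155.15 g/mol × 1.558 L ÷ 1000 = 0.44 g
fructose: 23.3 mmol/L × 180.2 g/mol × 1.558 L ÷ 1000 = 6.54 g
L-proline: 9.6 mmol/L × 115.1 g/mol × 1.558 L ÷ 1000 = 1.72 g

casitone 17.14 g; L-histidine 0.44 g; fructose 6.54 g; L-proline 1.72 g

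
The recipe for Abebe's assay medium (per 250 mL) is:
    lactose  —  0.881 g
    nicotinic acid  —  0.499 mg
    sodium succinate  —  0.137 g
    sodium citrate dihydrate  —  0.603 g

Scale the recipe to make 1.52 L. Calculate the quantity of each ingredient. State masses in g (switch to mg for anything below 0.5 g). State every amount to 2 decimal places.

lactose 5.36 g; nicotinic acid 3.03 mg; sodium succinate 0.83 g; sodium citrate dihydrate 3.67 g

Scale factor = 1520 mL / 250 mL = 6.08.
lactose: 0.881 g × (1520 mL / 250 mL) = 5.36 g
nicotinic acid: 0.499 mg × (1520 mL / 250 mL) = 3.03 mg
sodium succinate: 0.137 g × (1520 mL / 250 mL) = 0.83 g
sodium citrate dihydrate: 0.603 g × (1520 mL / 250 mL) = 3.67 g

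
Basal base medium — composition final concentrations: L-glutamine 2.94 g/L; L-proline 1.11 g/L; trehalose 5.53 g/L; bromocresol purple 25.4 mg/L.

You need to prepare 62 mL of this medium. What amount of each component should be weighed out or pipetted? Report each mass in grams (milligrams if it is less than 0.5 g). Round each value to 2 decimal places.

Working volume: 62 mL = 0.062 L.
L-glutamine: 2.94 g/L × 0.062 L = 0.18228 g = 182.28 mg
L-proline: 1.11 g/L × 0.062 L = 0.06882 g = 68.82 mg
trehalose: 5.53 g/L × 0.062 L = 0.34286 g = 342.86 mg
bromocresol purple: 25.4 mg/L × 0.062 L = 1.57 mg

L-glutamine 182.28 mg; L-proline 68.82 mg; trehalose 342.86 mg; bromocresol purple 1.57 mg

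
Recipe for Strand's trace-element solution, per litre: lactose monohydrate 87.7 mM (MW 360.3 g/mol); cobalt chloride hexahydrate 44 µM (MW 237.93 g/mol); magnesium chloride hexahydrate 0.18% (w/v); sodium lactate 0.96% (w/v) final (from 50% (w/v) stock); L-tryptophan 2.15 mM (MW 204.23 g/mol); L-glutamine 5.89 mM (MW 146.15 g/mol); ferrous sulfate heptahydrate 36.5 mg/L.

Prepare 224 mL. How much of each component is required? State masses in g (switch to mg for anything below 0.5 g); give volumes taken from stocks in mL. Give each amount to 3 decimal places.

Scale factor relative to 1 L: 0.224.
lactose monohydrate: 87.7 mmol/L × 360.3 g/mol × 0.224 L ÷ 1000 = 7.078 g
cobalt chloride hexahydrate: 44 µmol/L × 237.93 g/mol × 0.224 L ÷ 1000 = 2.345 mg
magnesium chloride hexahydrate: 0.18 g per 100 mL × 224 mL ÷ 100 = 0.4032 g = 403.200 mg
sodium lactate: V = C2·V2/C1 = 0.96% ÷ 50% × 224 mL = 4.301 mL
L-tryptophan: 2.15 mmol/L × 204.23 mg/mmol × 0.224 L = 98.357 mg
L-glutamine: 5.89 mmol/L × 146.15 mg/mmol × 0.224 L = 192.824 mg
ferrous sulfate heptahydrate: 36.5 mg/L × 0.224 L = 8.176 mg

lactose monohydrate 7.078 g; cobalt chloride hexahydrate 2.345 mg; magnesium chloride hexahydrate 403.200 mg; sodium lactate 4.301 mL; L-tryptophan 98.357 mg; L-glutamine 192.824 mg; ferrous sulfate heptahydrate 8.176 mg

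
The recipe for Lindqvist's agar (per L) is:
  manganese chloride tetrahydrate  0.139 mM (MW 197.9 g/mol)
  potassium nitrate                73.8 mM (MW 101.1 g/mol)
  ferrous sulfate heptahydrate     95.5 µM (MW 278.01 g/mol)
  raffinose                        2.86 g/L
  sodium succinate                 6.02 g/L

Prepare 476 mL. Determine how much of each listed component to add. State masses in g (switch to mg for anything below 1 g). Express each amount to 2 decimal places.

manganese chloride tetrahydrate 13.09 mg; potassium nitrate 3.55 g; ferrous sulfate heptahydrate 12.64 mg; raffinose 1.36 g; sodium succinate 2.87 g

Working volume: 476 mL = 0.476 L.
manganese chloride tetrahydrate: 0.139 mmol/L × 197.9 mg/mmol × 0.476 L = 13.09 mg
potassium nitrate: 73.8 mmol/L × 101.1 g/mol × 0.476 L ÷ 1000 = 3.55 g
ferrous sulfate heptahydrate: 95.5 µmol/L × 278.01 g/mol × 0.476 L ÷ 1000 = 12.64 mg
raffinose: 2.86 g/L × 0.476 L = 1.36 g
sodium succinate: 6.02 g/L × 0.476 L = 2.87 g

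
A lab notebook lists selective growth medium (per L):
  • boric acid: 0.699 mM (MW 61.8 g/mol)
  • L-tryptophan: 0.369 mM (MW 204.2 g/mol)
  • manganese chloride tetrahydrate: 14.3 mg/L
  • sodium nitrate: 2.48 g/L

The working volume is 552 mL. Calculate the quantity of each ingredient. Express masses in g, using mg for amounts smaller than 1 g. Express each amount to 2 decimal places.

Working volume: 552 mL = 0.552 L.
boric acid: 0.699 mmol/L × 61.8 mg/mmol × 0.552 L = 23.85 mg
L-tryptophan: 0.369 mmol/L × 204.2 mg/mmol × 0.552 L = 41.59 mg
manganese chloride tetrahydrate: 14.3 mg/L × 0.552 L = 7.89 mg
sodium nitrate: 2.48 g/L × 0.552 L = 1.37 g

boric acid 23.85 mg; L-tryptophan 41.59 mg; manganese chloride tetrahydrate 7.89 mg; sodium nitrate 1.37 g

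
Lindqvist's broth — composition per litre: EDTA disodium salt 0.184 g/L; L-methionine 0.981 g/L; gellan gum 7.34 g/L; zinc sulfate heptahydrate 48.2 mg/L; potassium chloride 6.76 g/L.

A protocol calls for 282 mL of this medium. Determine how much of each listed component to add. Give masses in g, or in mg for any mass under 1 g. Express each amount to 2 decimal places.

Scale factor relative to 1 L: 0.282.
EDTA disodium salt: 0.184 g/L × 0.282 L = 0.051888 g = 51.89 mg
L-methionine: 0.981 g/L × 0.282 L = 0.276642 g = 276.64 mg
gellan gum: 7.34 g/L × 0.282 L = 2.07 g
zinc sulfate heptahydrate: 48.2 mg/L × 0.282 L = 13.59 mg
potassium chloride: 6.76 g/L × 0.282 L = 1.91 g

EDTA disodium salt 51.89 mg; L-methionine 276.64 mg; gellan gum 2.07 g; zinc sulfate heptahydrate 13.59 mg; potassium chloride 1.91 g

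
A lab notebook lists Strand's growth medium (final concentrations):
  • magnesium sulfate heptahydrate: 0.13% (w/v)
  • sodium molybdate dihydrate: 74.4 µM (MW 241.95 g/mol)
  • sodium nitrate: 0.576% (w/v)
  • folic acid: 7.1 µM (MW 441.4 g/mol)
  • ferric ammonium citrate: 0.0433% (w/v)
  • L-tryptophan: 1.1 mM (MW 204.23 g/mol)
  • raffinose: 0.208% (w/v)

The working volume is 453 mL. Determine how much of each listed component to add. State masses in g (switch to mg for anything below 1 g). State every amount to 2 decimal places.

Target volume = 453 mL = 0.453 L.
magnesium sulfate heptahydrate: 0.13% w/v = 1.3 g/L → 1.3 × 0.453 L = 0.5889 g = 588.90 mg
sodium molybdate dihydrate: 74.4 µmol/L × 241.95 g/mol × 0.453 L ÷ 1000 = 8.15 mg
sodium nitrate: 0.576% w/v = 5.76 g/L → 5.76 × 0.453 L = 2.61 g
folic acid: 7.1 µmol/L × 441.4 g/mol × 0.453 L ÷ 1000 = 1.42 mg
ferric ammonium citrate: 0.0433 g per 100 mL × 453 mL ÷ 100 = 0.196149 g = 196.15 mg
L-tryptophan: 1.1 mmol/L × 204.23 mg/mmol × 0.453 L = 101.77 mg
raffinose: 0.208 g per 100 mL × 453 mL ÷ 100 = 0.94224 g = 942.24 mg

magnesium sulfate heptahydrate 588.90 mg; sodium molybdate dihydrate 8.15 mg; sodium nitrate 2.61 g; folic acid 1.42 mg; ferric ammonium citrate 196.15 mg; L-tryptophan 101.77 mg; raffinose 942.24 mg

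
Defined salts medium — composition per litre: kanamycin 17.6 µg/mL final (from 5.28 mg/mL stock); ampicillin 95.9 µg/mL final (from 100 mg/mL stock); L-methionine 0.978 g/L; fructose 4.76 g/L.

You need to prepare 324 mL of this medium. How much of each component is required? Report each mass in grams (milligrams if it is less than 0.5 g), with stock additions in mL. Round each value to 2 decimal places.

kanamycin 1.08 mL; ampicillin 0.31 mL; L-methionine 316.87 mg; fructose 1.54 g

Scale factor relative to 1 L: 0.324.
kanamycin: C1V1 = C2V2 → 17.6 µg/mL × 324 mL ÷ 5280 µg/mL = 1.08 mL
ampicillin: V = C2·V2/C1 = 95.9 µg/mL × 324 mL ÷ 100000 µg/mL = 0.31 mL
L-methionine: 0.978 g/L × 0.324 L = 0.316872 g = 316.87 mg
fructose: 4.76 g/L × 0.324 L = 1.54 g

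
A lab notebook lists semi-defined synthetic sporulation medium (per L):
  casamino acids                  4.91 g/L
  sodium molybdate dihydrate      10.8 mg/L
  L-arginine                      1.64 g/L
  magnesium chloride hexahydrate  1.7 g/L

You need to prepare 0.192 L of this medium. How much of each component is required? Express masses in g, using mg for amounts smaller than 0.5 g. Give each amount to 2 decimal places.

Scale factor relative to 1 L: 0.192.
casamino acids: 4.91 g/L × 0.192 L = 0.94 g
sodium molybdate dihydrate: 10.8 mg/L × 0.192 L = 2.07 mg
L-arginine: 1.64 g/L × 0.192 L = 0.31488 g = 314.88 mg
magnesium chloride hexahydrate: 1.7 g/L × 0.192 L = 0.3264 g = 326.40 mg

casamino acids 0.94 g; sodium molybdate dihydrate 2.07 mg; L-arginine 314.88 mg; magnesium chloride hexahydrate 326.40 mg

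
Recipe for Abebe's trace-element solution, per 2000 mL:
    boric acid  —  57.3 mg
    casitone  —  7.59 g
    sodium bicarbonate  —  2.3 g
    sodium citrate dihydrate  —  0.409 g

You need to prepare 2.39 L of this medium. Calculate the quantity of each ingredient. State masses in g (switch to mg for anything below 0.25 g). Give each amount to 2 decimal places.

boric acid 68.47 mg; casitone 9.07 g; sodium bicarbonate 2.75 g; sodium citrate dihydrate 0.49 g

Scale factor = 2390 mL / 2000 mL = 1.195.
boric acid: 57.3 mg × (2390 mL / 2000 mL) = 68.47 mg
casitone: 7.59 g × (2390 mL / 2000 mL) = 9.07 g
sodium bicarbonate: 2.3 g × (2390 mL / 2000 mL) = 2.75 g
sodium citrate dihydrate: 0.409 g × (2390 mL / 2000 mL) = 0.49 g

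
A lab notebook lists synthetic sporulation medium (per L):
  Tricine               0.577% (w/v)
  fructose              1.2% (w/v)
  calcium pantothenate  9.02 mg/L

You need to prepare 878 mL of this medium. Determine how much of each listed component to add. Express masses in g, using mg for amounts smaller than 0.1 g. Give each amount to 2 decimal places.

Tricine 5.07 g; fructose 10.54 g; calcium pantothenate 7.92 mg

Working volume: 878 mL = 0.878 L.
Tricine: 0.577% w/v = 5.77 g/L → 5.77 × 0.878 L = 5.07 g
fructose: 1.2 g per 100 mL × 878 mL ÷ 100 = 10.54 g
calcium pantothenate: 9.02 mg/L × 0.878 L = 7.92 mg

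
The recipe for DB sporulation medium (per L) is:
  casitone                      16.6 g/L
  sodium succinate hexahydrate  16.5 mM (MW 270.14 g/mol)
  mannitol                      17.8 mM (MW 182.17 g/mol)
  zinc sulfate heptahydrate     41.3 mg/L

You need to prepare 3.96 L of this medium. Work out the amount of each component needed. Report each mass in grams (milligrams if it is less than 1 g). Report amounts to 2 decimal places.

casitone 65.74 g; sodium succinate hexahydrate 17.65 g; mannitol 12.84 g; zinc sulfate heptahydrate 163.55 mg

Working volume: 3.96 L.
casitone: 16.6 g/L × 3.96 L = 65.74 g
sodium succinate hexahydrate: 16.5 mmol/L × 270.14 g/mol × 3.96 L ÷ 1000 = 17.65 g
mannitol: 17.8 mmol/L × 182.17 g/mol × 3.96 L ÷ 1000 = 12.84 g
zinc sulfate heptahydrate: 41.3 mg/L × 3.96 L = 163.55 mg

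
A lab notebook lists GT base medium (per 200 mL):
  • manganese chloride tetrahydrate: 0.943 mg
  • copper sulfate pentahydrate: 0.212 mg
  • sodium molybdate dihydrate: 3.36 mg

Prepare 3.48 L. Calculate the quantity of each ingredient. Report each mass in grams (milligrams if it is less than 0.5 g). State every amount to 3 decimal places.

manganese chloride tetrahydrate 16.408 mg; copper sulfate pentahydrate 3.689 mg; sodium molybdate dihydrate 58.464 mg

Scale factor = 3480 mL / 200 mL = 17.4.
manganese chloride tetrahydrate: 0.943 mg × (3480 mL / 200 mL) = 16.408 mg
copper sulfate pentahydrate: 0.212 mg × (3480 mL / 200 mL) = 3.689 mg
sodium molybdate dihydrate: 3.36 mg × (3480 mL / 200 mL) = 58.464 mg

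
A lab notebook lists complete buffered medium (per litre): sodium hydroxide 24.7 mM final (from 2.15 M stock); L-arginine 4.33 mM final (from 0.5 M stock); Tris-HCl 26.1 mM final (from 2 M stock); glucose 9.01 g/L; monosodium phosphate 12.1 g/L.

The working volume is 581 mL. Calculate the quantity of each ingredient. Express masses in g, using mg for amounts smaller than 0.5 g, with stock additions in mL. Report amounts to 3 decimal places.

sodium hydroxide 6.675 mL; L-arginine 5.031 mL; Tris-HCl 7.582 mL; glucose 5.235 g; monosodium phosphate 7.030 g

Working volume: 581 mL = 0.581 L.
sodium hydroxide: V = C2·V2/C1 = 24.7 mM × 581 mL ÷ 2150 mM = 6.675 mL
L-arginine: V = C2·V2/C1 = 4.33 mM × 581 mL ÷ 500 mM = 5.031 mL
Tris-HCl: dilute stock: 26.1 mM × 581 mL ÷ 2000 mM = 7.582 mL
glucose: 9.01 g/L × 0.581 L = 5.235 g
monosodium phosphate: 12.1 g/L × 0.581 L = 7.030 g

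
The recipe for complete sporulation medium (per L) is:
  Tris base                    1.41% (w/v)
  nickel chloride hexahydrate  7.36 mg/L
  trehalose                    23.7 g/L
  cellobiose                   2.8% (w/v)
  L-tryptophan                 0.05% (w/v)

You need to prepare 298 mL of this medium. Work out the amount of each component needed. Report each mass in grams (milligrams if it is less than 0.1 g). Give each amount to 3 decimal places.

Tris base 4.202 g; nickel chloride hexahydrate 2.193 mg; trehalose 7.063 g; cellobiose 8.344 g; L-tryptophan 0.149 g

Target volume = 298 mL = 0.298 L.
Tris base: 1.41 g per 100 mL × 298 mL ÷ 100 = 4.202 g
nickel chloride hexahydrate: 7.36 mg/L × 0.298 L = 2.193 mg
trehalose: 23.7 g/L × 0.298 L = 7.063 g
cellobiose: 2.8% w/v = 28 g/L → 28 × 0.298 L = 8.344 g
L-tryptophan: 0.05% w/v = 0.5 g/L → 0.5 × 0.298 L = 0.149 g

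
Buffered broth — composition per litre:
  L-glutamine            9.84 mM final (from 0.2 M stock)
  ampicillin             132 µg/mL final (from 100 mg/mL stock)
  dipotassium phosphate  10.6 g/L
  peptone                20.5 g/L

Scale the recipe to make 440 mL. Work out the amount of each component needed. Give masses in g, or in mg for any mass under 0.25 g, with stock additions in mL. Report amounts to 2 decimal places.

L-glutamine 21.65 mL; ampicillin 0.58 mL; dipotassium phosphate 4.66 g; peptone 9.02 g

Target volume = 440 mL = 0.44 L.
L-glutamine: C1V1 = C2V2 → 9.84 mM × 440 mL ÷ 200 mM = 21.65 mL
ampicillin: dilute stock: 132 µg/mL × 440 mL ÷ 100000 µg/mL = 0.58 mL
dipotassium phosphate: 10.6 g/L × 0.44 L = 4.66 g
peptone: 20.5 g/L × 0.44 L = 9.02 g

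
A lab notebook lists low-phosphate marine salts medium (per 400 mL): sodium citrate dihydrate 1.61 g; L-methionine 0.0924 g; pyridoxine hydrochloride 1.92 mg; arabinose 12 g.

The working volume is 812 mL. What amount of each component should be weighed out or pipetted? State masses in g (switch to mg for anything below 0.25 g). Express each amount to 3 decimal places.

Ratio of target to recipe volume: 812 / 400 = 2.03.
sodium citrate dihydrate: 1.61 g × (812 mL / 400 mL) = 3.268 g
L-methionine: 0.0924 g × (812 mL / 400 mL) = 0.187572 g = 187.572 mg
pyridoxine hydrochloride: 1.92 mg × (812 mL / 400 mL) = 3.898 mg
arabinose: 12 g × (812 mL / 400 mL) = 24.360 g

sodium citrate dihydrate 3.268 g; L-methionine 187.572 mg; pyridoxine hydrochloride 3.898 mg; arabinose 24.360 g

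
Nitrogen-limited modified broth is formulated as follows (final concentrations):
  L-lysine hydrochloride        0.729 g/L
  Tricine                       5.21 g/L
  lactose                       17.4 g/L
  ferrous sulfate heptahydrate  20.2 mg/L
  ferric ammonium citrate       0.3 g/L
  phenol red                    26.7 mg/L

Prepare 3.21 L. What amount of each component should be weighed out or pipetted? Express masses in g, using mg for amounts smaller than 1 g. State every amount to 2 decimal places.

L-lysine hydrochloride 2.34 g; Tricine 16.72 g; lactose 55.85 g; ferrous sulfate heptahydrate 64.84 mg; ferric ammonium citrate 963.00 mg; phenol red 85.71 mg

Working volume: 3.21 L.
L-lysine hydrochloride: 0.729 g/L × 3.21 L = 2.34 g
Tricine: 5.21 g/L × 3.21 L = 16.72 g
lactose: 17.4 g/L × 3.21 L = 55.85 g
ferrous sulfate heptahydrate: 20.2 mg/L × 3.21 L = 64.84 mg
ferric ammonium citrate: 0.3 g/L × 3.21 L = 0.963 g = 963.00 mg
phenol red: 26.7 mg/L × 3.21 L = 85.71 mg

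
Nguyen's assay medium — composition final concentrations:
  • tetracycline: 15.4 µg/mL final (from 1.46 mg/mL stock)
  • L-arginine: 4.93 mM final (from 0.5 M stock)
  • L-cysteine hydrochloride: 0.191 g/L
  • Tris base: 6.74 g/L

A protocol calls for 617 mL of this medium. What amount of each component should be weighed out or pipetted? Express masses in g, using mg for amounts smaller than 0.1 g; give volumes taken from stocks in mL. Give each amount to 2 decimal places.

tetracycline 6.51 mL; L-arginine 6.08 mL; L-cysteine hydrochloride 0.12 g; Tris base 4.16 g

Working volume: 617 mL = 0.617 L.
tetracycline: C1V1 = C2V2 → 15.4 µg/mL × 617 mL ÷ 1460 µg/mL = 6.51 mL
L-arginine: C1V1 = C2V2 → 4.93 mM × 617 mL ÷ 500 mM = 6.08 mL
L-cysteine hydrochloride: 0.191 g/L × 0.617 L = 0.12 g
Tris base: 6.74 g/L × 0.617 L = 4.16 g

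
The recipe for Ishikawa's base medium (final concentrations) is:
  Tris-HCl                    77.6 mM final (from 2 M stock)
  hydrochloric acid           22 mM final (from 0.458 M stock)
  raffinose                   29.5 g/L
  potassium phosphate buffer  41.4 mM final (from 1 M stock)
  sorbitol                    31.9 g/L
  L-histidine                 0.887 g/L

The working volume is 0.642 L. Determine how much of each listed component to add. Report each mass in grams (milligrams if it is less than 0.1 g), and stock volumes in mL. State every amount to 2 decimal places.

Working volume: 0.642 L.
Tris-HCl: C1V1 = C2V2 → 77.6 mM × 642 mL ÷ 2000 mM = 24.91 mL
hydrochloric acid: C1V1 = C2V2 → 22 mM × 642 mL ÷ 458 mM = 30.84 mL
raffinose: 29.5 g/L × 0.642 L = 18.94 g
potassium phosphate buffer: dilute stock: 41.4 mM × 642 mL ÷ 1000 mM = 26.58 mL
sorbitol: 31.9 g/L × 0.642 L = 20.48 g
L-histidine: 0.887 g/L × 0.642 L = 0.57 g

Tris-HCl 24.91 mL; hydrochloric acid 30.84 mL; raffinose 18.94 g; potassium phosphate buffer 26.58 mL; sorbitol 20.48 g; L-histidine 0.57 g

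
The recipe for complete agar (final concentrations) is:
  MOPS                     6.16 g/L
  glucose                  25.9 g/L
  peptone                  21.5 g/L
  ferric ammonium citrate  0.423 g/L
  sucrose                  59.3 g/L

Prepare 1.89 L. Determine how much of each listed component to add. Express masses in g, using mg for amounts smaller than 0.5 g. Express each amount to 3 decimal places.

MOPS 11.642 g; glucose 48.951 g; peptone 40.635 g; ferric ammonium citrate 0.799 g; sucrose 112.077 g

Working volume: 1.89 L.
MOPS: 6.16 g/L × 1.89 L = 11.642 g
glucose: 25.9 g/L × 1.89 L = 48.951 g
peptone: 21.5 g/L × 1.89 L = 40.635 g
ferric ammonium citrate: 0.423 g/L × 1.89 L = 0.799 g
sucrose: 59.3 g/L × 1.89 L = 112.077 g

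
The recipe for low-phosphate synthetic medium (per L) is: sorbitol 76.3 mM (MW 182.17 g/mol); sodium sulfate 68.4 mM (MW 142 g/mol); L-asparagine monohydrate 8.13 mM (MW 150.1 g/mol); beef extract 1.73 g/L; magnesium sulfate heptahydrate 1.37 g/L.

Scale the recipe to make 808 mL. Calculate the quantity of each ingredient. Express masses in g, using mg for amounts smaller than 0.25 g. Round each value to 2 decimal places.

sorbitol 11.23 g; sodium sulfate 7.85 g; L-asparagine monohydrate 0.99 g; beef extract 1.40 g; magnesium sulfate heptahydrate 1.11 g

Scale factor relative to 1 L: 0.808.
sorbitol: 76.3 mmol/L × 182.17 g/mol × 0.808 L ÷ 1000 = 11.23 g
sodium sulfate: 68.4 mmol/L × 142 g/mol × 0.808 L ÷ 1000 = 7.85 g
L-asparagine monohydrate: 8.13 mmol/L × 150.1 g/mol × 0.808 L ÷ 1000 = 0.99 g
beef extract: 1.73 g/L × 0.808 L = 1.40 g
magnesium sulfate heptahydrate: 1.37 g/L × 0.808 L = 1.11 g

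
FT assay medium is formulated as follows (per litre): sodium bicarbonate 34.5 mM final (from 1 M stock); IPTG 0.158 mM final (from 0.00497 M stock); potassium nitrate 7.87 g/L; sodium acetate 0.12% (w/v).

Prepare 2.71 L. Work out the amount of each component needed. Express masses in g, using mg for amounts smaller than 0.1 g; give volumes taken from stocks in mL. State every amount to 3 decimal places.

sodium bicarbonate 93.495 mL; IPTG 86.153 mL; potassium nitrate 21.328 g; sodium acetate 3.252 g

Working volume: 2.71 L.
sodium bicarbonate: V = C2·V2/C1 = 34.5 mM × 2710 mL ÷ 1000 mM = 93.495 mL
IPTG: C1V1 = C2V2 → 0.158 mM × 2710 mL ÷ 4.97 mM = 86.153 mL
potassium nitrate: 7.87 g/L × 2.71 L = 21.328 g
sodium acetate: 0.12% w/v = 1.2 g/L → 1.2 × 2.71 L = 3.252 g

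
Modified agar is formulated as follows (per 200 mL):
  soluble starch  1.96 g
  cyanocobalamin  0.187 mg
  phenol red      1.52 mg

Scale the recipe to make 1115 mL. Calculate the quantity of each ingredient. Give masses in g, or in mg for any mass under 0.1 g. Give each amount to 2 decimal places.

soluble starch 10.93 g; cyanocobalamin 1.04 mg; phenol red 8.47 mg

Ratio of target to recipe volume: 1115 / 200 = 5.575.
soluble starch: 1.96 g × (1115 mL / 200 mL) = 10.93 g
cyanocobalamin: 0.187 mg × (1115 mL / 200 mL) = 1.04 mg
phenol red: 1.52 mg × (1115 mL / 200 mL) = 8.47 mg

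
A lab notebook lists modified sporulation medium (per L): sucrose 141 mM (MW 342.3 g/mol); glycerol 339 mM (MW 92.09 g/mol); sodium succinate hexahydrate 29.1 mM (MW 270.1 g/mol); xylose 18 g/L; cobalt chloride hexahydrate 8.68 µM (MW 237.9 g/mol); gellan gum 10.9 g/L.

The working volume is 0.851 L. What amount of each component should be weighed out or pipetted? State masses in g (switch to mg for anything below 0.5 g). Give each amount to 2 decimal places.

Scale factor relative to 1 L: 0.851.
sucrose: 141 mmol/L × 342.3 g/mol × 0.851 L ÷ 1000 = 41.07 g
glycerol: 339 mmol/L × 92.09 g/mol × 0.851 L ÷ 1000 = 26.57 g
sodium succinate hexahydrate: 29.1 mmol/L × 270.1 g/mol × 0.851 L ÷ 1000 = 6.69 g
xylose: 18 g/L × 0.851 L = 15.32 g
cobalt chloride hexahydrate: 8.68 µmol/L × 237.9 g/mol × 0.851 L ÷ 1000 = 1.76 mg
gellan gum: 10.9 g/L × 0.851 L = 9.28 g

sucrose 41.07 g; glycerol 26.57 g; sodium succinate hexahydrate 6.69 g; xylose 15.32 g; cobalt chloride hexahydrate 1.76 mg; gellan gum 9.28 g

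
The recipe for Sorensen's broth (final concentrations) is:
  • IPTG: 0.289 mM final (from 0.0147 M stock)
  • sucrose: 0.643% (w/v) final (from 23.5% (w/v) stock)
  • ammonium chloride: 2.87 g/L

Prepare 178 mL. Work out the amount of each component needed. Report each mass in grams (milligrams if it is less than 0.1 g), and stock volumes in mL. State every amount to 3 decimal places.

Working volume: 178 mL = 0.178 L.
IPTG: V = C2·V2/C1 = 0.289 mM × 178 mL ÷ 14.7 mM = 3.499 mL
sucrose: C1V1 = C2V2 → 0.643% ÷ 23.5% × 178 mL = 4.870 mL
ammonium chloride: 2.87 g/L × 0.178 L = 0.511 g

IPTG 3.499 mL; sucrose 4.870 mL; ammonium chloride 0.511 g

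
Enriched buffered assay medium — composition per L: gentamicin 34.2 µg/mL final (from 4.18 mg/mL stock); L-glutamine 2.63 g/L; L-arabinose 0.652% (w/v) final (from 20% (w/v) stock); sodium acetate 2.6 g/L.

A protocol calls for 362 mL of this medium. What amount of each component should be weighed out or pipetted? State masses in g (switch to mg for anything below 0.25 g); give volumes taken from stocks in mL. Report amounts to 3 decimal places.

Scale factor relative to 1 L: 0.362.
gentamicin: C1V1 = C2V2 → 34.2 µg/mL × 362 mL ÷ 4180 µg/mL = 2.962 mL
L-glutamine: 2.63 g/L × 0.362 L = 0.952 g
L-arabinose: C1V1 = C2V2 → 0.652% ÷ 20% × 362 mL = 11.801 mL
sodium acetate: 2.6 g/L × 0.362 L = 0.941 g

gentamicin 2.962 mL; L-glutamine 0.952 g; L-arabinose 11.801 mL; sodium acetate 0.941 g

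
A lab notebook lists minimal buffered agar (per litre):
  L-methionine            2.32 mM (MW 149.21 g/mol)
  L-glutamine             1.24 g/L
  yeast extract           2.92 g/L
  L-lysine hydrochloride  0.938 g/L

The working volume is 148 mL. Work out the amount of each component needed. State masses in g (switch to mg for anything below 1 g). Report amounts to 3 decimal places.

L-methionine 51.233 mg; L-glutamine 183.520 mg; yeast extract 432.160 mg; L-lysine hydrochloride 138.824 mg

Working volume: 148 mL = 0.148 L.
L-methionine: 2.32 mmol/L × 149.21 mg/mmol × 0.148 L = 51.233 mg
L-glutamine: 1.24 g/L × 0.148 L = 0.18352 g = 183.520 mg
yeast extract: 2.92 g/L × 0.148 L = 0.43216 g = 432.160 mg
L-lysine hydrochloride: 0.938 g/L × 0.148 L = 0.138824 g = 138.824 mg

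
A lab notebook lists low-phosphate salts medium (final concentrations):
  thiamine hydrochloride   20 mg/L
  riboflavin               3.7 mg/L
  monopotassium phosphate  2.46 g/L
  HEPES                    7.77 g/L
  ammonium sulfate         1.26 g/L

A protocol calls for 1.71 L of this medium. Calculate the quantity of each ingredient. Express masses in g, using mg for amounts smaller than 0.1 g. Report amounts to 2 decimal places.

thiamine hydrochloride 34.20 mg; riboflavin 6.33 mg; monopotassium phosphate 4.21 g; HEPES 13.29 g; ammonium sulfate 2.15 g

Working volume: 1.71 L.
thiamine hydrochloride: 20 mg/L × 1.71 L = 34.20 mg
riboflavin: 3.7 mg/L × 1.71 L = 6.33 mg
monopotassium phosphate: 2.46 g/L × 1.71 L = 4.21 g
HEPES: 7.77 g/L × 1.71 L = 13.29 g
ammonium sulfate: 1.26 g/L × 1.71 L = 2.15 g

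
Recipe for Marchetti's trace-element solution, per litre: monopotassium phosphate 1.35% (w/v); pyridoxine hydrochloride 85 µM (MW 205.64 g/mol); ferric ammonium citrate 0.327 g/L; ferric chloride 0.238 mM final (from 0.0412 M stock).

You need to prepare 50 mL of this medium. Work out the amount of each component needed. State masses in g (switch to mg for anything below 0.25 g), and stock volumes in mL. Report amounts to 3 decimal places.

Scale factor relative to 1 L: 0.05.
monopotassium phosphate: 1.35 g per 100 mL × 50 mL ÷ 100 = 0.675 g
pyridoxine hydrochloride: 85 µmol/L × 205.64 g/mol × 0.05 L ÷ 1000 = 0.874 mg
ferric ammonium citrate: 0.327 g/L × 0.05 L = 0.01635 g = 16.350 mg
ferric chloride: C1V1 = C2V2 → 0.238 mM × 50 mL ÷ 41.2 mM = 0.289 mL

monopotassium phosphate 0.675 g; pyridoxine hydrochloride 0.874 mg; ferric ammonium citrate 16.350 mg; ferric chloride 0.289 mL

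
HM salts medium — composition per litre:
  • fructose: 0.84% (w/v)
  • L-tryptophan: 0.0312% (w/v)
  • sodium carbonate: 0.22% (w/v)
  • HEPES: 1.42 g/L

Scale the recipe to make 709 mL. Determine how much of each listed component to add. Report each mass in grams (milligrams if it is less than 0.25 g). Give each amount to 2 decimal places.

fructose 5.96 g; L-tryptophan 221.21 mg; sodium carbonate 1.56 g; HEPES 1.01 g

Target volume = 709 mL = 0.709 L.
fructose: 0.84% w/v = 8.4 g/L → 8.4 × 0.709 L = 5.96 g
L-tryptophan: 0.0312 g per 100 mL × 709 mL ÷ 100 = 0.221208 g = 221.21 mg
sodium carbonate: 0.22% w/v = 2.2 g/L → 2.2 × 0.709 L = 1.56 g
HEPES: 1.42 g/L × 0.709 L = 1.01 g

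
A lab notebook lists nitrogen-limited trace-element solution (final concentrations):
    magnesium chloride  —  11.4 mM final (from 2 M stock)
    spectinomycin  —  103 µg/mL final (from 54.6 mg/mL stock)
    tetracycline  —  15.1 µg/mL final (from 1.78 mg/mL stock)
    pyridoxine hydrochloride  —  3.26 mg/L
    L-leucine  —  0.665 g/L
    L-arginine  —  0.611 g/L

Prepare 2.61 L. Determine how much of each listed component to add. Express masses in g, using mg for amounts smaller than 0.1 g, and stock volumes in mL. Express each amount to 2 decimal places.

Working volume: 2.61 L.
magnesium chloride: C1V1 = C2V2 → 11.4 mM × 2610 mL ÷ 2000 mM = 14.88 mL
spectinomycin: dilute stock: 103 µg/mL × 2610 mL ÷ 54600 µg/mL = 4.92 mL
tetracycline: dilute stock: 15.1 µg/mL × 2610 mL ÷ 1780 µg/mL = 22.14 mL
pyridoxine hydrochloride: 3.26 mg/L × 2.61 L = 8.51 mg
L-leucine: 0.665 g/L × 2.61 L = 1.74 g
L-arginine: 0.611 g/L × 2.61 L = 1.59 g

magnesium chloride 14.88 mL; spectinomycin 4.92 mL; tetracycline 22.14 mL; pyridoxine hydrochloride 8.51 mg; L-leucine 1.74 g; L-arginine 1.59 g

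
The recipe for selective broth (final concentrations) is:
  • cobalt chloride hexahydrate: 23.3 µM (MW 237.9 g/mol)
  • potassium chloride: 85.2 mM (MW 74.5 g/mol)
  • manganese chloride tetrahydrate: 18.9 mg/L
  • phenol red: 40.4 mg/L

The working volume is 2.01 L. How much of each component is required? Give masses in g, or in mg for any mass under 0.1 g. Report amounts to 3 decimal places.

Scale factor relative to 1 L: 2.01.
cobalt chloride hexahydrate: 23.3 µmol/L × 237.9 g/mol × 2.01 L ÷ 1000 = 11.142 mg
potassium chloride: 85.2 mmol/L × 74.5 g/mol × 2.01 L ÷ 1000 = 12.758 g
manganese chloride tetrahydrate: 18.9 mg/L × 2.01 L = 37.989 mg
phenol red: 40.4 mg/L × 2.01 L = 81.204 mg

cobalt chloride hexahydrate 11.142 mg; potassium chloride 12.758 g; manganese chloride tetrahydrate 37.989 mg; phenol red 81.204 mg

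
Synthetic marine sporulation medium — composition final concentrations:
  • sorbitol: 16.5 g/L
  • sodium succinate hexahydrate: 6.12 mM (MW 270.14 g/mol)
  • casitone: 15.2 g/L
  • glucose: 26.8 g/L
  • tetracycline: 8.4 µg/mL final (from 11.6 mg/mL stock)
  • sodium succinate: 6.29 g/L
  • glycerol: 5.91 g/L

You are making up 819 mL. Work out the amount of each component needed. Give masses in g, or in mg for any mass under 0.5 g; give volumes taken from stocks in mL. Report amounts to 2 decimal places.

sorbitol 13.51 g; sodium succinate hexahydrate 1.35 g; casitone 12.45 g; glucose 21.95 g; tetracycline 0.59 mL; sodium succinate 5.15 g; glycerol 4.84 g

Target volume = 819 mL = 0.819 L.
sorbitol: 16.5 g/L × 0.819 L = 13.51 g
sodium succinate hexahydrate: 6.12 mmol/L × 270.14 g/mol × 0.819 L ÷ 1000 = 1.35 g
casitone: 15.2 g/L × 0.819 L = 12.45 g
glucose: 26.8 g/L × 0.819 L = 21.95 g
tetracycline: C1V1 = C2V2 → 8.4 µg/mL × 819 mL ÷ 11600 µg/mL = 0.59 mL
sodium succinate: 6.29 g/L × 0.819 L = 5.15 g
glycerol: 5.91 g/L × 0.819 L = 4.84 g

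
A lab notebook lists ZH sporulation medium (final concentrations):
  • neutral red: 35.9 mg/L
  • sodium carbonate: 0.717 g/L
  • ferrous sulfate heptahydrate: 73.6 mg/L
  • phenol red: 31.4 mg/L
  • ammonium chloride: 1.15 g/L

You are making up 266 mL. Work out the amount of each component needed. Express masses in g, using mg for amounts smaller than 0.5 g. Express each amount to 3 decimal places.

Working volume: 266 mL = 0.266 L.
neutral red: 35.9 mg/L × 0.266 L = 9.549 mg
sodium carbonate: 0.717 g/L × 0.266 L = 0.190722 g = 190.722 mg
ferrous sulfate heptahydrate: 73.6 mg/L × 0.266 L = 19.578 mg
phenol red: 31.4 mg/L × 0.266 L = 8.352 mg
ammonium chloride: 1.15 g/L × 0.266 L = 0.3059 g = 305.900 mg

neutral red 9.549 mg; sodium carbonate 190.722 mg; ferrous sulfate heptahydrate 19.578 mg; phenol red 8.352 mg; ammonium chloride 305.900 mg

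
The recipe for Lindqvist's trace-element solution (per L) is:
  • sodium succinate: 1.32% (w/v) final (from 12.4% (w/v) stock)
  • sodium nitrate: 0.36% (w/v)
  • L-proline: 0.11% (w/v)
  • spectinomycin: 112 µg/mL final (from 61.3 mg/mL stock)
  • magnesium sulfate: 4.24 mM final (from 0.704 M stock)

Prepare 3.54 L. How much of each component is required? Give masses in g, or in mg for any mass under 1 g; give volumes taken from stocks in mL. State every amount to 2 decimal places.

Scale factor relative to 1 L: 3.54.
sodium succinate: V = C2·V2/C1 = 1.32% ÷ 12.4% × 3540 mL = 376.84 mL
sodium nitrate: 0.36% w/v = 3.6 g/L → 3.6 × 3.54 L = 12.74 g
L-proline: 0.11 g per 100 mL × 3540 mL ÷ 100 = 3.89 g
spectinomycin: dilute stock: 112 µg/mL × 3540 mL ÷ 61300 µg/mL = 6.47 mL
magnesium sulfate: C1V1 = C2V2 → 4.24 mM × 3540 mL ÷ 704 mM = 21.32 mL

sodium succinate 376.84 mL; sodium nitrate 12.74 g; L-proline 3.89 g; spectinomycin 6.47 mL; magnesium sulfate 21.32 mL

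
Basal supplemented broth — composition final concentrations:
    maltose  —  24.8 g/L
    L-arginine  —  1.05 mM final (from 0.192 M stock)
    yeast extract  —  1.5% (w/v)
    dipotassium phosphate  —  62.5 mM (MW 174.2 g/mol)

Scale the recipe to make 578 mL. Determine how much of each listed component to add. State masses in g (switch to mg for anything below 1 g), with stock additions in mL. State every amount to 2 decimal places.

maltose 14.33 g; L-arginine 3.16 mL; yeast extract 8.67 g; dipotassium phosphate 6.29 g

Working volume: 578 mL = 0.578 L.
maltose: 24.8 g/L × 0.578 L = 14.33 g
L-arginine: dilute stock: 1.05 mM × 578 mL ÷ 192 mM = 3.16 mL
yeast extract: 1.5 g per 100 mL × 578 mL ÷ 100 = 8.67 g
dipotassium phosphate: 62.5 mmol/L × 174.2 g/mol × 0.578 L ÷ 1000 = 6.29 g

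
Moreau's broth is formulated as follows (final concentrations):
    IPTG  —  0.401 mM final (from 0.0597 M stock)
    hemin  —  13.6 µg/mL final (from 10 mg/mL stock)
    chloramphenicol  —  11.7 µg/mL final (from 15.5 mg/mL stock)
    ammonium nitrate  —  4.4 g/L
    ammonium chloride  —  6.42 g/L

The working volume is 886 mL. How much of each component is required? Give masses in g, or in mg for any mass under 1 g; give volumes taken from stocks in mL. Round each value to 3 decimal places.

Scale factor relative to 1 L: 0.886.
IPTG: V = C2·V2/C1 = 0.401 mM × 886 mL ÷ 59.7 mM = 5.951 mL
hemin: V = C2·V2/C1 = 13.6 µg/mL × 886 mL ÷ 10000 µg/mL = 1.205 mL
chloramphenicol: V = C2·V2/C1 = 11.7 µg/mL × 886 mL ÷ 15500 µg/mL = 0.669 mL
ammonium nitrate: 4.4 g/L × 0.886 L = 3.898 g
ammonium chloride: 6.42 g/L × 0.886 L = 5.688 g

IPTG 5.951 mL; hemin 1.205 mL; chloramphenicol 0.669 mL; ammonium nitrate 3.898 g; ammonium chloride 5.688 g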